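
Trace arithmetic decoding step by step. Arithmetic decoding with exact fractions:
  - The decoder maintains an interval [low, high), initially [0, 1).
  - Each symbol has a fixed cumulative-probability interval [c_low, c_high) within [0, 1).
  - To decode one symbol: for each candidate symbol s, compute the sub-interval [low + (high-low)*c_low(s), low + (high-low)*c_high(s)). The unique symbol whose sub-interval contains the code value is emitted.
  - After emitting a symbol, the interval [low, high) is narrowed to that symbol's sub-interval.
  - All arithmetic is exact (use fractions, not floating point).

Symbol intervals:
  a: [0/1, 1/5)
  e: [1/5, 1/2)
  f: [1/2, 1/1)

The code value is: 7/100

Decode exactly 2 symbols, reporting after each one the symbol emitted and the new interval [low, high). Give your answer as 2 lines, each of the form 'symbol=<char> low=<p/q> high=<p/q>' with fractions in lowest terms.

Answer: symbol=a low=0/1 high=1/5
symbol=e low=1/25 high=1/10

Derivation:
Step 1: interval [0/1, 1/1), width = 1/1 - 0/1 = 1/1
  'a': [0/1 + 1/1*0/1, 0/1 + 1/1*1/5) = [0/1, 1/5) <- contains code 7/100
  'e': [0/1 + 1/1*1/5, 0/1 + 1/1*1/2) = [1/5, 1/2)
  'f': [0/1 + 1/1*1/2, 0/1 + 1/1*1/1) = [1/2, 1/1)
  emit 'a', narrow to [0/1, 1/5)
Step 2: interval [0/1, 1/5), width = 1/5 - 0/1 = 1/5
  'a': [0/1 + 1/5*0/1, 0/1 + 1/5*1/5) = [0/1, 1/25)
  'e': [0/1 + 1/5*1/5, 0/1 + 1/5*1/2) = [1/25, 1/10) <- contains code 7/100
  'f': [0/1 + 1/5*1/2, 0/1 + 1/5*1/1) = [1/10, 1/5)
  emit 'e', narrow to [1/25, 1/10)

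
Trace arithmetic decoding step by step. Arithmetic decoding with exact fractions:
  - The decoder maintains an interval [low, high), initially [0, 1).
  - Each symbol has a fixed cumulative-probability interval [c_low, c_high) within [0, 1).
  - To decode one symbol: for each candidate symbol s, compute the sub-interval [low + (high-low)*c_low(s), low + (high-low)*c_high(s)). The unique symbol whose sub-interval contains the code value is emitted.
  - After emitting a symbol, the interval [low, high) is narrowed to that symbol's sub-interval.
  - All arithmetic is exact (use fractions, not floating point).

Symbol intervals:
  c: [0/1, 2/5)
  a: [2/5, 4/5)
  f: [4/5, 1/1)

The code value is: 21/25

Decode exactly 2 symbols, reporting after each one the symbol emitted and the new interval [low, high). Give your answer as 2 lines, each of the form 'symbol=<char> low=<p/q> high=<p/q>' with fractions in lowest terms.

Answer: symbol=f low=4/5 high=1/1
symbol=c low=4/5 high=22/25

Derivation:
Step 1: interval [0/1, 1/1), width = 1/1 - 0/1 = 1/1
  'c': [0/1 + 1/1*0/1, 0/1 + 1/1*2/5) = [0/1, 2/5)
  'a': [0/1 + 1/1*2/5, 0/1 + 1/1*4/5) = [2/5, 4/5)
  'f': [0/1 + 1/1*4/5, 0/1 + 1/1*1/1) = [4/5, 1/1) <- contains code 21/25
  emit 'f', narrow to [4/5, 1/1)
Step 2: interval [4/5, 1/1), width = 1/1 - 4/5 = 1/5
  'c': [4/5 + 1/5*0/1, 4/5 + 1/5*2/5) = [4/5, 22/25) <- contains code 21/25
  'a': [4/5 + 1/5*2/5, 4/5 + 1/5*4/5) = [22/25, 24/25)
  'f': [4/5 + 1/5*4/5, 4/5 + 1/5*1/1) = [24/25, 1/1)
  emit 'c', narrow to [4/5, 22/25)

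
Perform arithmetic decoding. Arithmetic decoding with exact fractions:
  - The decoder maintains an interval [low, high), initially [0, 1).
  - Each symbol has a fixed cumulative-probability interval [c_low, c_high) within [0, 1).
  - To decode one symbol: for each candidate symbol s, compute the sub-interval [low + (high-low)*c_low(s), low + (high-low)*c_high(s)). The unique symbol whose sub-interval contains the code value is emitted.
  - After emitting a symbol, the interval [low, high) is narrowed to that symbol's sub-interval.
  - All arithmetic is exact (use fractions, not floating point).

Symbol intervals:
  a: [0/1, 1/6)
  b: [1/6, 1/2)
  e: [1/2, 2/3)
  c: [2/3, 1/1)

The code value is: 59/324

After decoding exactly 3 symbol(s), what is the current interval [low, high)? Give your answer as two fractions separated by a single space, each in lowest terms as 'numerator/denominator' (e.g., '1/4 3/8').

Answer: 19/108 7/36

Derivation:
Step 1: interval [0/1, 1/1), width = 1/1 - 0/1 = 1/1
  'a': [0/1 + 1/1*0/1, 0/1 + 1/1*1/6) = [0/1, 1/6)
  'b': [0/1 + 1/1*1/6, 0/1 + 1/1*1/2) = [1/6, 1/2) <- contains code 59/324
  'e': [0/1 + 1/1*1/2, 0/1 + 1/1*2/3) = [1/2, 2/3)
  'c': [0/1 + 1/1*2/3, 0/1 + 1/1*1/1) = [2/3, 1/1)
  emit 'b', narrow to [1/6, 1/2)
Step 2: interval [1/6, 1/2), width = 1/2 - 1/6 = 1/3
  'a': [1/6 + 1/3*0/1, 1/6 + 1/3*1/6) = [1/6, 2/9) <- contains code 59/324
  'b': [1/6 + 1/3*1/6, 1/6 + 1/3*1/2) = [2/9, 1/3)
  'e': [1/6 + 1/3*1/2, 1/6 + 1/3*2/3) = [1/3, 7/18)
  'c': [1/6 + 1/3*2/3, 1/6 + 1/3*1/1) = [7/18, 1/2)
  emit 'a', narrow to [1/6, 2/9)
Step 3: interval [1/6, 2/9), width = 2/9 - 1/6 = 1/18
  'a': [1/6 + 1/18*0/1, 1/6 + 1/18*1/6) = [1/6, 19/108)
  'b': [1/6 + 1/18*1/6, 1/6 + 1/18*1/2) = [19/108, 7/36) <- contains code 59/324
  'e': [1/6 + 1/18*1/2, 1/6 + 1/18*2/3) = [7/36, 11/54)
  'c': [1/6 + 1/18*2/3, 1/6 + 1/18*1/1) = [11/54, 2/9)
  emit 'b', narrow to [19/108, 7/36)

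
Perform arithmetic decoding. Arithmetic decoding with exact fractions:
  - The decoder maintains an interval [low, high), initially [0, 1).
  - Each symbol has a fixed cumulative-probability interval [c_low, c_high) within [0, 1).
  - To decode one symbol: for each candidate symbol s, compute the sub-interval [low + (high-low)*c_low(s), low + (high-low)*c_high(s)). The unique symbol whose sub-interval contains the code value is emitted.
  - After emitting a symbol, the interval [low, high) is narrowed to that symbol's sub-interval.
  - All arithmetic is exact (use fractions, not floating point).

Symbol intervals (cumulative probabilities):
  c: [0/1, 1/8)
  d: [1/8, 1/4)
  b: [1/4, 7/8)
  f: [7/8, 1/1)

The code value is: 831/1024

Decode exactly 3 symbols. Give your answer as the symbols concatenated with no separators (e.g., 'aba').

Step 1: interval [0/1, 1/1), width = 1/1 - 0/1 = 1/1
  'c': [0/1 + 1/1*0/1, 0/1 + 1/1*1/8) = [0/1, 1/8)
  'd': [0/1 + 1/1*1/8, 0/1 + 1/1*1/4) = [1/8, 1/4)
  'b': [0/1 + 1/1*1/4, 0/1 + 1/1*7/8) = [1/4, 7/8) <- contains code 831/1024
  'f': [0/1 + 1/1*7/8, 0/1 + 1/1*1/1) = [7/8, 1/1)
  emit 'b', narrow to [1/4, 7/8)
Step 2: interval [1/4, 7/8), width = 7/8 - 1/4 = 5/8
  'c': [1/4 + 5/8*0/1, 1/4 + 5/8*1/8) = [1/4, 21/64)
  'd': [1/4 + 5/8*1/8, 1/4 + 5/8*1/4) = [21/64, 13/32)
  'b': [1/4 + 5/8*1/4, 1/4 + 5/8*7/8) = [13/32, 51/64)
  'f': [1/4 + 5/8*7/8, 1/4 + 5/8*1/1) = [51/64, 7/8) <- contains code 831/1024
  emit 'f', narrow to [51/64, 7/8)
Step 3: interval [51/64, 7/8), width = 7/8 - 51/64 = 5/64
  'c': [51/64 + 5/64*0/1, 51/64 + 5/64*1/8) = [51/64, 413/512)
  'd': [51/64 + 5/64*1/8, 51/64 + 5/64*1/4) = [413/512, 209/256) <- contains code 831/1024
  'b': [51/64 + 5/64*1/4, 51/64 + 5/64*7/8) = [209/256, 443/512)
  'f': [51/64 + 5/64*7/8, 51/64 + 5/64*1/1) = [443/512, 7/8)
  emit 'd', narrow to [413/512, 209/256)

Answer: bfd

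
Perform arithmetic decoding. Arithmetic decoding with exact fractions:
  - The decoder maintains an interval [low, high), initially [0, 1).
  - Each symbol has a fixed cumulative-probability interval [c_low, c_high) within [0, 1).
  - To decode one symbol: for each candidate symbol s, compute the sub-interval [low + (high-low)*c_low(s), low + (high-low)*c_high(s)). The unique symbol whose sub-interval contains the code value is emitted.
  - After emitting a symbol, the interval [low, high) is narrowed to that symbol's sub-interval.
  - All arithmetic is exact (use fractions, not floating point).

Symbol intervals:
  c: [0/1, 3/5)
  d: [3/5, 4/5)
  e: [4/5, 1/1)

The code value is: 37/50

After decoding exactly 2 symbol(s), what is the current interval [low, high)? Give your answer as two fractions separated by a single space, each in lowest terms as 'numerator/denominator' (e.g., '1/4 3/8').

Step 1: interval [0/1, 1/1), width = 1/1 - 0/1 = 1/1
  'c': [0/1 + 1/1*0/1, 0/1 + 1/1*3/5) = [0/1, 3/5)
  'd': [0/1 + 1/1*3/5, 0/1 + 1/1*4/5) = [3/5, 4/5) <- contains code 37/50
  'e': [0/1 + 1/1*4/5, 0/1 + 1/1*1/1) = [4/5, 1/1)
  emit 'd', narrow to [3/5, 4/5)
Step 2: interval [3/5, 4/5), width = 4/5 - 3/5 = 1/5
  'c': [3/5 + 1/5*0/1, 3/5 + 1/5*3/5) = [3/5, 18/25)
  'd': [3/5 + 1/5*3/5, 3/5 + 1/5*4/5) = [18/25, 19/25) <- contains code 37/50
  'e': [3/5 + 1/5*4/5, 3/5 + 1/5*1/1) = [19/25, 4/5)
  emit 'd', narrow to [18/25, 19/25)

Answer: 18/25 19/25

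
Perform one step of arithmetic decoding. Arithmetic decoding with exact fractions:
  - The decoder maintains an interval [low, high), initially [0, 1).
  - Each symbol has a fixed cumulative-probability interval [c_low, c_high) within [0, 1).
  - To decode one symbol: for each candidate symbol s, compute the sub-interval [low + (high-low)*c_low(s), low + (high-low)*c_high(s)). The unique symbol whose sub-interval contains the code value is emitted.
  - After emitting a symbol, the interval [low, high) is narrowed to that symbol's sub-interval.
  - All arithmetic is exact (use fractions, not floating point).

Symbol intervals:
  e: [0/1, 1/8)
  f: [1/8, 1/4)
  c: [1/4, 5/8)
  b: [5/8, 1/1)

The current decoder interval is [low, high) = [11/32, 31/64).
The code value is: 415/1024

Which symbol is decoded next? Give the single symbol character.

Answer: c

Derivation:
Interval width = high − low = 31/64 − 11/32 = 9/64
Scaled code = (code − low) / width = (415/1024 − 11/32) / 9/64 = 7/16
  e: [0/1, 1/8) 
  f: [1/8, 1/4) 
  c: [1/4, 5/8) ← scaled code falls here ✓
  b: [5/8, 1/1) 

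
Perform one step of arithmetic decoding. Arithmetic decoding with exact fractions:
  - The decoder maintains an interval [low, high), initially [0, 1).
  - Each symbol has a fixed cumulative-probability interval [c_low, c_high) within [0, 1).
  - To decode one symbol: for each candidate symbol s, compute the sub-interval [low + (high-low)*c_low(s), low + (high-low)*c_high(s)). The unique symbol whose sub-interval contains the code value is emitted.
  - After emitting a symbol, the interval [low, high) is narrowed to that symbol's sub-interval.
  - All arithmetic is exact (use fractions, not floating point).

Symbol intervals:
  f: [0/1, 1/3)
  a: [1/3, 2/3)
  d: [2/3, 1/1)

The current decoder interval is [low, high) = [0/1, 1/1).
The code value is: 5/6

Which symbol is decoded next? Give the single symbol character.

Answer: d

Derivation:
Interval width = high − low = 1/1 − 0/1 = 1/1
Scaled code = (code − low) / width = (5/6 − 0/1) / 1/1 = 5/6
  f: [0/1, 1/3) 
  a: [1/3, 2/3) 
  d: [2/3, 1/1) ← scaled code falls here ✓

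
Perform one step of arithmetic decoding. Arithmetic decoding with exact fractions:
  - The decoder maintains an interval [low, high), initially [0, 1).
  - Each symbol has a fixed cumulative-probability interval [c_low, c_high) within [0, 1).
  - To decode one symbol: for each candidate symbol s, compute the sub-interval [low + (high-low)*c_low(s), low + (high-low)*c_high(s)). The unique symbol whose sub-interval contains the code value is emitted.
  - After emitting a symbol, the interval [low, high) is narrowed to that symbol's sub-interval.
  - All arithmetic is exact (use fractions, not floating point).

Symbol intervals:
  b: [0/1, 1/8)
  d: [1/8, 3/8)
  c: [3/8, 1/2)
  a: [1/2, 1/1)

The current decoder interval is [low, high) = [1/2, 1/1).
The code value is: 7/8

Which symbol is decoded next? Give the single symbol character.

Answer: a

Derivation:
Interval width = high − low = 1/1 − 1/2 = 1/2
Scaled code = (code − low) / width = (7/8 − 1/2) / 1/2 = 3/4
  b: [0/1, 1/8) 
  d: [1/8, 3/8) 
  c: [3/8, 1/2) 
  a: [1/2, 1/1) ← scaled code falls here ✓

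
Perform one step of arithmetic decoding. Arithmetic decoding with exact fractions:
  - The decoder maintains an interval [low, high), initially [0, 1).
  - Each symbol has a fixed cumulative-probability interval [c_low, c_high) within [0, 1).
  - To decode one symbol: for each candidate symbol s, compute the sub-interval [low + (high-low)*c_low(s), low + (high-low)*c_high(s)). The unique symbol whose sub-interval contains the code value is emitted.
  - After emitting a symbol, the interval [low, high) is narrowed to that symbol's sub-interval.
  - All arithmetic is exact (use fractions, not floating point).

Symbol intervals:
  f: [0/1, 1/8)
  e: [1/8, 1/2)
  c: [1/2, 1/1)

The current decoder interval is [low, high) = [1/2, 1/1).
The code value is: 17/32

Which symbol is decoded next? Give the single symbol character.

Answer: f

Derivation:
Interval width = high − low = 1/1 − 1/2 = 1/2
Scaled code = (code − low) / width = (17/32 − 1/2) / 1/2 = 1/16
  f: [0/1, 1/8) ← scaled code falls here ✓
  e: [1/8, 1/2) 
  c: [1/2, 1/1) 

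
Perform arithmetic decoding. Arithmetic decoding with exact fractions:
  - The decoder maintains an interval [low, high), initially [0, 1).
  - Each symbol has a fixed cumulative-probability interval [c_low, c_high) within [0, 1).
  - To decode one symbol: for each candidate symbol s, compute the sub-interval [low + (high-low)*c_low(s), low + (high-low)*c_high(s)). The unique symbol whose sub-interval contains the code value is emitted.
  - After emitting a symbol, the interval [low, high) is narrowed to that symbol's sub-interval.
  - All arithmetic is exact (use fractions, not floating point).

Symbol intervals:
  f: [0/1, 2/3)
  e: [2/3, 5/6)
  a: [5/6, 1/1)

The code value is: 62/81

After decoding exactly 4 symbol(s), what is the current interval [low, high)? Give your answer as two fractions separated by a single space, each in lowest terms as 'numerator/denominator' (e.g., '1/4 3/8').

Step 1: interval [0/1, 1/1), width = 1/1 - 0/1 = 1/1
  'f': [0/1 + 1/1*0/1, 0/1 + 1/1*2/3) = [0/1, 2/3)
  'e': [0/1 + 1/1*2/3, 0/1 + 1/1*5/6) = [2/3, 5/6) <- contains code 62/81
  'a': [0/1 + 1/1*5/6, 0/1 + 1/1*1/1) = [5/6, 1/1)
  emit 'e', narrow to [2/3, 5/6)
Step 2: interval [2/3, 5/6), width = 5/6 - 2/3 = 1/6
  'f': [2/3 + 1/6*0/1, 2/3 + 1/6*2/3) = [2/3, 7/9) <- contains code 62/81
  'e': [2/3 + 1/6*2/3, 2/3 + 1/6*5/6) = [7/9, 29/36)
  'a': [2/3 + 1/6*5/6, 2/3 + 1/6*1/1) = [29/36, 5/6)
  emit 'f', narrow to [2/3, 7/9)
Step 3: interval [2/3, 7/9), width = 7/9 - 2/3 = 1/9
  'f': [2/3 + 1/9*0/1, 2/3 + 1/9*2/3) = [2/3, 20/27)
  'e': [2/3 + 1/9*2/3, 2/3 + 1/9*5/6) = [20/27, 41/54)
  'a': [2/3 + 1/9*5/6, 2/3 + 1/9*1/1) = [41/54, 7/9) <- contains code 62/81
  emit 'a', narrow to [41/54, 7/9)
Step 4: interval [41/54, 7/9), width = 7/9 - 41/54 = 1/54
  'f': [41/54 + 1/54*0/1, 41/54 + 1/54*2/3) = [41/54, 125/162) <- contains code 62/81
  'e': [41/54 + 1/54*2/3, 41/54 + 1/54*5/6) = [125/162, 251/324)
  'a': [41/54 + 1/54*5/6, 41/54 + 1/54*1/1) = [251/324, 7/9)
  emit 'f', narrow to [41/54, 125/162)

Answer: 41/54 125/162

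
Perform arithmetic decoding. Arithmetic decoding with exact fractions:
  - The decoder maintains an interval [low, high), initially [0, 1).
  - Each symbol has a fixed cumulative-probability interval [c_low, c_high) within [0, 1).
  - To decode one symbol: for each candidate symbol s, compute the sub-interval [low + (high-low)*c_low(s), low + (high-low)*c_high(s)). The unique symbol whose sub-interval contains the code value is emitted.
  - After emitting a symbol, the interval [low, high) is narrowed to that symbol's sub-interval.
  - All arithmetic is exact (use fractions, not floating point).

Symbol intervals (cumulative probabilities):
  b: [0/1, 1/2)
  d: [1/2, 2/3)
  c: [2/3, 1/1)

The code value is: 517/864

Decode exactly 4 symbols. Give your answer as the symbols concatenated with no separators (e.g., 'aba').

Answer: dddb

Derivation:
Step 1: interval [0/1, 1/1), width = 1/1 - 0/1 = 1/1
  'b': [0/1 + 1/1*0/1, 0/1 + 1/1*1/2) = [0/1, 1/2)
  'd': [0/1 + 1/1*1/2, 0/1 + 1/1*2/3) = [1/2, 2/3) <- contains code 517/864
  'c': [0/1 + 1/1*2/3, 0/1 + 1/1*1/1) = [2/3, 1/1)
  emit 'd', narrow to [1/2, 2/3)
Step 2: interval [1/2, 2/3), width = 2/3 - 1/2 = 1/6
  'b': [1/2 + 1/6*0/1, 1/2 + 1/6*1/2) = [1/2, 7/12)
  'd': [1/2 + 1/6*1/2, 1/2 + 1/6*2/3) = [7/12, 11/18) <- contains code 517/864
  'c': [1/2 + 1/6*2/3, 1/2 + 1/6*1/1) = [11/18, 2/3)
  emit 'd', narrow to [7/12, 11/18)
Step 3: interval [7/12, 11/18), width = 11/18 - 7/12 = 1/36
  'b': [7/12 + 1/36*0/1, 7/12 + 1/36*1/2) = [7/12, 43/72)
  'd': [7/12 + 1/36*1/2, 7/12 + 1/36*2/3) = [43/72, 65/108) <- contains code 517/864
  'c': [7/12 + 1/36*2/3, 7/12 + 1/36*1/1) = [65/108, 11/18)
  emit 'd', narrow to [43/72, 65/108)
Step 4: interval [43/72, 65/108), width = 65/108 - 43/72 = 1/216
  'b': [43/72 + 1/216*0/1, 43/72 + 1/216*1/2) = [43/72, 259/432) <- contains code 517/864
  'd': [43/72 + 1/216*1/2, 43/72 + 1/216*2/3) = [259/432, 389/648)
  'c': [43/72 + 1/216*2/3, 43/72 + 1/216*1/1) = [389/648, 65/108)
  emit 'b', narrow to [43/72, 259/432)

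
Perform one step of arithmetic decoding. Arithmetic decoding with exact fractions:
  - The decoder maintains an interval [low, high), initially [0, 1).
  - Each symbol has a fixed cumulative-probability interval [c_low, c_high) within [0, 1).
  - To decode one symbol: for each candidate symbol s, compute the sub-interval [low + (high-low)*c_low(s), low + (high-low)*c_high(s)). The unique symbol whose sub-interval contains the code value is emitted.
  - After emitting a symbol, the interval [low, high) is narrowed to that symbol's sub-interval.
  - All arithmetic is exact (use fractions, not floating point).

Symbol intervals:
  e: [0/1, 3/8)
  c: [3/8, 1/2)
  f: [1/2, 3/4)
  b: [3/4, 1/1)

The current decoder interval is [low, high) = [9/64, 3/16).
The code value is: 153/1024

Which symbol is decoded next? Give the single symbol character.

Answer: e

Derivation:
Interval width = high − low = 3/16 − 9/64 = 3/64
Scaled code = (code − low) / width = (153/1024 − 9/64) / 3/64 = 3/16
  e: [0/1, 3/8) ← scaled code falls here ✓
  c: [3/8, 1/2) 
  f: [1/2, 3/4) 
  b: [3/4, 1/1) 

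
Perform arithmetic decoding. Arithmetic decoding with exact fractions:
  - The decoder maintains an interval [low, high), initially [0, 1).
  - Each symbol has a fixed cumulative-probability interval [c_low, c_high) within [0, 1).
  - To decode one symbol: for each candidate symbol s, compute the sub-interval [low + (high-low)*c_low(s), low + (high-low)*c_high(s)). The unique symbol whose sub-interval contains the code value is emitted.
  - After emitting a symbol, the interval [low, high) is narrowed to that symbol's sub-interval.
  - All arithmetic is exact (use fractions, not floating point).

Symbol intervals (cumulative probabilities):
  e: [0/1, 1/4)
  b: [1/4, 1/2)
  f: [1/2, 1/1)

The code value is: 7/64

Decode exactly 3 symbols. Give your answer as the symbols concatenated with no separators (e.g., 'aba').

Answer: ebf

Derivation:
Step 1: interval [0/1, 1/1), width = 1/1 - 0/1 = 1/1
  'e': [0/1 + 1/1*0/1, 0/1 + 1/1*1/4) = [0/1, 1/4) <- contains code 7/64
  'b': [0/1 + 1/1*1/4, 0/1 + 1/1*1/2) = [1/4, 1/2)
  'f': [0/1 + 1/1*1/2, 0/1 + 1/1*1/1) = [1/2, 1/1)
  emit 'e', narrow to [0/1, 1/4)
Step 2: interval [0/1, 1/4), width = 1/4 - 0/1 = 1/4
  'e': [0/1 + 1/4*0/1, 0/1 + 1/4*1/4) = [0/1, 1/16)
  'b': [0/1 + 1/4*1/4, 0/1 + 1/4*1/2) = [1/16, 1/8) <- contains code 7/64
  'f': [0/1 + 1/4*1/2, 0/1 + 1/4*1/1) = [1/8, 1/4)
  emit 'b', narrow to [1/16, 1/8)
Step 3: interval [1/16, 1/8), width = 1/8 - 1/16 = 1/16
  'e': [1/16 + 1/16*0/1, 1/16 + 1/16*1/4) = [1/16, 5/64)
  'b': [1/16 + 1/16*1/4, 1/16 + 1/16*1/2) = [5/64, 3/32)
  'f': [1/16 + 1/16*1/2, 1/16 + 1/16*1/1) = [3/32, 1/8) <- contains code 7/64
  emit 'f', narrow to [3/32, 1/8)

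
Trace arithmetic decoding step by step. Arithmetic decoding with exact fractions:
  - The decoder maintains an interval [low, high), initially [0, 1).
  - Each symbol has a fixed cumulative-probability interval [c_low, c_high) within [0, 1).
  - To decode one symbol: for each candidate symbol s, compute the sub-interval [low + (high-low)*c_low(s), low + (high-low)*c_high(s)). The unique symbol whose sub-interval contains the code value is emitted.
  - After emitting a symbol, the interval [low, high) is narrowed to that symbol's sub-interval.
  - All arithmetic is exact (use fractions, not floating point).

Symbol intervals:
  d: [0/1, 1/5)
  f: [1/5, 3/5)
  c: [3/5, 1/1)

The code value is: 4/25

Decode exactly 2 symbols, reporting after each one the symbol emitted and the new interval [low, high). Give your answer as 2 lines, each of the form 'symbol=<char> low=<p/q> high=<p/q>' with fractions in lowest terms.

Step 1: interval [0/1, 1/1), width = 1/1 - 0/1 = 1/1
  'd': [0/1 + 1/1*0/1, 0/1 + 1/1*1/5) = [0/1, 1/5) <- contains code 4/25
  'f': [0/1 + 1/1*1/5, 0/1 + 1/1*3/5) = [1/5, 3/5)
  'c': [0/1 + 1/1*3/5, 0/1 + 1/1*1/1) = [3/5, 1/1)
  emit 'd', narrow to [0/1, 1/5)
Step 2: interval [0/1, 1/5), width = 1/5 - 0/1 = 1/5
  'd': [0/1 + 1/5*0/1, 0/1 + 1/5*1/5) = [0/1, 1/25)
  'f': [0/1 + 1/5*1/5, 0/1 + 1/5*3/5) = [1/25, 3/25)
  'c': [0/1 + 1/5*3/5, 0/1 + 1/5*1/1) = [3/25, 1/5) <- contains code 4/25
  emit 'c', narrow to [3/25, 1/5)

Answer: symbol=d low=0/1 high=1/5
symbol=c low=3/25 high=1/5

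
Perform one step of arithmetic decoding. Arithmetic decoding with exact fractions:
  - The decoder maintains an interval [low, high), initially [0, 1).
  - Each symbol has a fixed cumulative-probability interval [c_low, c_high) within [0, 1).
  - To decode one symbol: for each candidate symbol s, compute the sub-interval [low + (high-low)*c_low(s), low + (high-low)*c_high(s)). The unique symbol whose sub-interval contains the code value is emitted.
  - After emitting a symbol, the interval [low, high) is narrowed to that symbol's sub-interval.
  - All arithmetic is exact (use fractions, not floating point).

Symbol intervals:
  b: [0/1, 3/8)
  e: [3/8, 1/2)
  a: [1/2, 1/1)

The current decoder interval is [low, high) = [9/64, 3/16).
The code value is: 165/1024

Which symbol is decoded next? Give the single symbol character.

Interval width = high − low = 3/16 − 9/64 = 3/64
Scaled code = (code − low) / width = (165/1024 − 9/64) / 3/64 = 7/16
  b: [0/1, 3/8) 
  e: [3/8, 1/2) ← scaled code falls here ✓
  a: [1/2, 1/1) 

Answer: e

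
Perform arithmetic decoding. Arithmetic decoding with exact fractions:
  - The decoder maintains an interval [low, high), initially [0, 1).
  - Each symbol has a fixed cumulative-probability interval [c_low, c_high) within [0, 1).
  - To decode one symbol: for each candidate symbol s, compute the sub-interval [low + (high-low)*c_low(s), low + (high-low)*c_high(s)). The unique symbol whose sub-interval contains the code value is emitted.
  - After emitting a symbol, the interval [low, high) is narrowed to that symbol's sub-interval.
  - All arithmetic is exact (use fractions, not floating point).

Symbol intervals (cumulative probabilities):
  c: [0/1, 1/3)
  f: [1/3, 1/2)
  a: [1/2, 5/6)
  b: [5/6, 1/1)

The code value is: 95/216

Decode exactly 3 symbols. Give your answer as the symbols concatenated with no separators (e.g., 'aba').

Answer: faf

Derivation:
Step 1: interval [0/1, 1/1), width = 1/1 - 0/1 = 1/1
  'c': [0/1 + 1/1*0/1, 0/1 + 1/1*1/3) = [0/1, 1/3)
  'f': [0/1 + 1/1*1/3, 0/1 + 1/1*1/2) = [1/3, 1/2) <- contains code 95/216
  'a': [0/1 + 1/1*1/2, 0/1 + 1/1*5/6) = [1/2, 5/6)
  'b': [0/1 + 1/1*5/6, 0/1 + 1/1*1/1) = [5/6, 1/1)
  emit 'f', narrow to [1/3, 1/2)
Step 2: interval [1/3, 1/2), width = 1/2 - 1/3 = 1/6
  'c': [1/3 + 1/6*0/1, 1/3 + 1/6*1/3) = [1/3, 7/18)
  'f': [1/3 + 1/6*1/3, 1/3 + 1/6*1/2) = [7/18, 5/12)
  'a': [1/3 + 1/6*1/2, 1/3 + 1/6*5/6) = [5/12, 17/36) <- contains code 95/216
  'b': [1/3 + 1/6*5/6, 1/3 + 1/6*1/1) = [17/36, 1/2)
  emit 'a', narrow to [5/12, 17/36)
Step 3: interval [5/12, 17/36), width = 17/36 - 5/12 = 1/18
  'c': [5/12 + 1/18*0/1, 5/12 + 1/18*1/3) = [5/12, 47/108)
  'f': [5/12 + 1/18*1/3, 5/12 + 1/18*1/2) = [47/108, 4/9) <- contains code 95/216
  'a': [5/12 + 1/18*1/2, 5/12 + 1/18*5/6) = [4/9, 25/54)
  'b': [5/12 + 1/18*5/6, 5/12 + 1/18*1/1) = [25/54, 17/36)
  emit 'f', narrow to [47/108, 4/9)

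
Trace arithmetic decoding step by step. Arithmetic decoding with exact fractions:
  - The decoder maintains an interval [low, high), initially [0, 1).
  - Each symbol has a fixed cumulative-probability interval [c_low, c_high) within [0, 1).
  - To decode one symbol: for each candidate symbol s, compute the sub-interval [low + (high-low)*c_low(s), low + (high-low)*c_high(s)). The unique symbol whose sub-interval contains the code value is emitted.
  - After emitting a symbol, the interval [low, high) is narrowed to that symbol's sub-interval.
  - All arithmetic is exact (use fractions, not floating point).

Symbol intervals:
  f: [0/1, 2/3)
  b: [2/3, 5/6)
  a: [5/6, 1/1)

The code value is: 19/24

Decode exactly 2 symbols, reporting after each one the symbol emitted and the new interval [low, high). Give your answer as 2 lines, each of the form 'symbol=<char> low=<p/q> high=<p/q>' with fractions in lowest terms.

Step 1: interval [0/1, 1/1), width = 1/1 - 0/1 = 1/1
  'f': [0/1 + 1/1*0/1, 0/1 + 1/1*2/3) = [0/1, 2/3)
  'b': [0/1 + 1/1*2/3, 0/1 + 1/1*5/6) = [2/3, 5/6) <- contains code 19/24
  'a': [0/1 + 1/1*5/6, 0/1 + 1/1*1/1) = [5/6, 1/1)
  emit 'b', narrow to [2/3, 5/6)
Step 2: interval [2/3, 5/6), width = 5/6 - 2/3 = 1/6
  'f': [2/3 + 1/6*0/1, 2/3 + 1/6*2/3) = [2/3, 7/9)
  'b': [2/3 + 1/6*2/3, 2/3 + 1/6*5/6) = [7/9, 29/36) <- contains code 19/24
  'a': [2/3 + 1/6*5/6, 2/3 + 1/6*1/1) = [29/36, 5/6)
  emit 'b', narrow to [7/9, 29/36)

Answer: symbol=b low=2/3 high=5/6
symbol=b low=7/9 high=29/36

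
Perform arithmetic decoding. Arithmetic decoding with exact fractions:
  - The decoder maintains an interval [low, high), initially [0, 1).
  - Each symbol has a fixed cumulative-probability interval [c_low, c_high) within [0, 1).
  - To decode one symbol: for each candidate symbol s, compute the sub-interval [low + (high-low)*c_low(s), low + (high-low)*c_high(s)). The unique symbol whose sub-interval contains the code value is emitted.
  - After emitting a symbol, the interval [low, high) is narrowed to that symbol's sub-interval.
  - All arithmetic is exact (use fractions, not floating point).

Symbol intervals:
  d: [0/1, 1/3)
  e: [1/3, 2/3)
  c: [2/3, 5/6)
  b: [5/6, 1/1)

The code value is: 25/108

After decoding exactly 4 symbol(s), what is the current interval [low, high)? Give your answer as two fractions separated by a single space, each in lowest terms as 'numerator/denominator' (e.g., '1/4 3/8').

Answer: 37/162 19/81

Derivation:
Step 1: interval [0/1, 1/1), width = 1/1 - 0/1 = 1/1
  'd': [0/1 + 1/1*0/1, 0/1 + 1/1*1/3) = [0/1, 1/3) <- contains code 25/108
  'e': [0/1 + 1/1*1/3, 0/1 + 1/1*2/3) = [1/3, 2/3)
  'c': [0/1 + 1/1*2/3, 0/1 + 1/1*5/6) = [2/3, 5/6)
  'b': [0/1 + 1/1*5/6, 0/1 + 1/1*1/1) = [5/6, 1/1)
  emit 'd', narrow to [0/1, 1/3)
Step 2: interval [0/1, 1/3), width = 1/3 - 0/1 = 1/3
  'd': [0/1 + 1/3*0/1, 0/1 + 1/3*1/3) = [0/1, 1/9)
  'e': [0/1 + 1/3*1/3, 0/1 + 1/3*2/3) = [1/9, 2/9)
  'c': [0/1 + 1/3*2/3, 0/1 + 1/3*5/6) = [2/9, 5/18) <- contains code 25/108
  'b': [0/1 + 1/3*5/6, 0/1 + 1/3*1/1) = [5/18, 1/3)
  emit 'c', narrow to [2/9, 5/18)
Step 3: interval [2/9, 5/18), width = 5/18 - 2/9 = 1/18
  'd': [2/9 + 1/18*0/1, 2/9 + 1/18*1/3) = [2/9, 13/54) <- contains code 25/108
  'e': [2/9 + 1/18*1/3, 2/9 + 1/18*2/3) = [13/54, 7/27)
  'c': [2/9 + 1/18*2/3, 2/9 + 1/18*5/6) = [7/27, 29/108)
  'b': [2/9 + 1/18*5/6, 2/9 + 1/18*1/1) = [29/108, 5/18)
  emit 'd', narrow to [2/9, 13/54)
Step 4: interval [2/9, 13/54), width = 13/54 - 2/9 = 1/54
  'd': [2/9 + 1/54*0/1, 2/9 + 1/54*1/3) = [2/9, 37/162)
  'e': [2/9 + 1/54*1/3, 2/9 + 1/54*2/3) = [37/162, 19/81) <- contains code 25/108
  'c': [2/9 + 1/54*2/3, 2/9 + 1/54*5/6) = [19/81, 77/324)
  'b': [2/9 + 1/54*5/6, 2/9 + 1/54*1/1) = [77/324, 13/54)
  emit 'e', narrow to [37/162, 19/81)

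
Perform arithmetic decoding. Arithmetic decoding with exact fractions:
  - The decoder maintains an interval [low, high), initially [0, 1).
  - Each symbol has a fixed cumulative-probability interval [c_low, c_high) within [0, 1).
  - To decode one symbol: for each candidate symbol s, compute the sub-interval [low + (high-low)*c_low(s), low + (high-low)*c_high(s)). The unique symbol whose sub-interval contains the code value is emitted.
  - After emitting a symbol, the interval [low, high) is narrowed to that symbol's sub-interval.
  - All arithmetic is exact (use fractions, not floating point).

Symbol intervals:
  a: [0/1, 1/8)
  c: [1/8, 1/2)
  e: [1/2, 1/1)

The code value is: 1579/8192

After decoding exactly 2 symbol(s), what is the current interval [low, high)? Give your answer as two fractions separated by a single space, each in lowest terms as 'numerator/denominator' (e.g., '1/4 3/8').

Answer: 11/64 5/16

Derivation:
Step 1: interval [0/1, 1/1), width = 1/1 - 0/1 = 1/1
  'a': [0/1 + 1/1*0/1, 0/1 + 1/1*1/8) = [0/1, 1/8)
  'c': [0/1 + 1/1*1/8, 0/1 + 1/1*1/2) = [1/8, 1/2) <- contains code 1579/8192
  'e': [0/1 + 1/1*1/2, 0/1 + 1/1*1/1) = [1/2, 1/1)
  emit 'c', narrow to [1/8, 1/2)
Step 2: interval [1/8, 1/2), width = 1/2 - 1/8 = 3/8
  'a': [1/8 + 3/8*0/1, 1/8 + 3/8*1/8) = [1/8, 11/64)
  'c': [1/8 + 3/8*1/8, 1/8 + 3/8*1/2) = [11/64, 5/16) <- contains code 1579/8192
  'e': [1/8 + 3/8*1/2, 1/8 + 3/8*1/1) = [5/16, 1/2)
  emit 'c', narrow to [11/64, 5/16)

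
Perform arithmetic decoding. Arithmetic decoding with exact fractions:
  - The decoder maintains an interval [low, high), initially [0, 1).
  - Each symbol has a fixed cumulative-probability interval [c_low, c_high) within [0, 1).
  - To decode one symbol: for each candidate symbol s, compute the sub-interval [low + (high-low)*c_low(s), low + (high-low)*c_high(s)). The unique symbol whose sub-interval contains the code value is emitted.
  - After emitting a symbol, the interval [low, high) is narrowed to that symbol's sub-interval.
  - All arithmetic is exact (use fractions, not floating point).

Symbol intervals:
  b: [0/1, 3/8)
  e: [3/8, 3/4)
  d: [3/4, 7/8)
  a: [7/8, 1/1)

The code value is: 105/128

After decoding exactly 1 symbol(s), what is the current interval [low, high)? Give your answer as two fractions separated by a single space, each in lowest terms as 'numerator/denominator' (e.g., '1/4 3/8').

Answer: 3/4 7/8

Derivation:
Step 1: interval [0/1, 1/1), width = 1/1 - 0/1 = 1/1
  'b': [0/1 + 1/1*0/1, 0/1 + 1/1*3/8) = [0/1, 3/8)
  'e': [0/1 + 1/1*3/8, 0/1 + 1/1*3/4) = [3/8, 3/4)
  'd': [0/1 + 1/1*3/4, 0/1 + 1/1*7/8) = [3/4, 7/8) <- contains code 105/128
  'a': [0/1 + 1/1*7/8, 0/1 + 1/1*1/1) = [7/8, 1/1)
  emit 'd', narrow to [3/4, 7/8)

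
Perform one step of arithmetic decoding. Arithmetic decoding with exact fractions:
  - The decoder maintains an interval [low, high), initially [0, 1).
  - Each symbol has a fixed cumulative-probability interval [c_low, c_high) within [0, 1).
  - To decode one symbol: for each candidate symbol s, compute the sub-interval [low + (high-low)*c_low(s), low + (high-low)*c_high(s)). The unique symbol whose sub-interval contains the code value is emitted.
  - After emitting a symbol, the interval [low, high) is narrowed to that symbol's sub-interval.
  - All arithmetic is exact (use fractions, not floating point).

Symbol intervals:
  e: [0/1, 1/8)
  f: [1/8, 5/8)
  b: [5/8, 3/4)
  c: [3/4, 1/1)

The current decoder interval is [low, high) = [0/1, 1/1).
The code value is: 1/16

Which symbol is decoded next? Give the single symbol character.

Interval width = high − low = 1/1 − 0/1 = 1/1
Scaled code = (code − low) / width = (1/16 − 0/1) / 1/1 = 1/16
  e: [0/1, 1/8) ← scaled code falls here ✓
  f: [1/8, 5/8) 
  b: [5/8, 3/4) 
  c: [3/4, 1/1) 

Answer: e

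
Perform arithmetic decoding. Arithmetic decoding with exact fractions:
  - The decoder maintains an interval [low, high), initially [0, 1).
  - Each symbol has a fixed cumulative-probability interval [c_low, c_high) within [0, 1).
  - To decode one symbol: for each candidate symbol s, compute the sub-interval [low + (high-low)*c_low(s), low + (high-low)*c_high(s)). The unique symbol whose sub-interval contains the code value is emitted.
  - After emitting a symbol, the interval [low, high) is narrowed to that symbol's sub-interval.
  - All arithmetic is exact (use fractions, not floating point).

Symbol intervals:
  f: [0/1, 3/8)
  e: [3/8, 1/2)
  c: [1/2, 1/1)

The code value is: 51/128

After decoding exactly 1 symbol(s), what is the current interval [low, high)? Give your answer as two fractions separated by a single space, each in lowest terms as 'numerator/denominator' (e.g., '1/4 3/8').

Step 1: interval [0/1, 1/1), width = 1/1 - 0/1 = 1/1
  'f': [0/1 + 1/1*0/1, 0/1 + 1/1*3/8) = [0/1, 3/8)
  'e': [0/1 + 1/1*3/8, 0/1 + 1/1*1/2) = [3/8, 1/2) <- contains code 51/128
  'c': [0/1 + 1/1*1/2, 0/1 + 1/1*1/1) = [1/2, 1/1)
  emit 'e', narrow to [3/8, 1/2)

Answer: 3/8 1/2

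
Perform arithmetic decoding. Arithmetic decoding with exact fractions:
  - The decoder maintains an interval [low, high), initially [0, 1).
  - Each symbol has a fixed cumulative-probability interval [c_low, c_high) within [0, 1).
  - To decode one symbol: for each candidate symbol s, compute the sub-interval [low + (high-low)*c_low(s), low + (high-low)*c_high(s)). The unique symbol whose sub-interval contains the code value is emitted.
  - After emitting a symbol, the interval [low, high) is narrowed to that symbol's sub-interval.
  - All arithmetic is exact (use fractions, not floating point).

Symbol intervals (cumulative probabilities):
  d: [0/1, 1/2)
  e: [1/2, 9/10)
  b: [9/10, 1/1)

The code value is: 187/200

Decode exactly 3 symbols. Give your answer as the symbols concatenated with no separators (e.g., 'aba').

Step 1: interval [0/1, 1/1), width = 1/1 - 0/1 = 1/1
  'd': [0/1 + 1/1*0/1, 0/1 + 1/1*1/2) = [0/1, 1/2)
  'e': [0/1 + 1/1*1/2, 0/1 + 1/1*9/10) = [1/2, 9/10)
  'b': [0/1 + 1/1*9/10, 0/1 + 1/1*1/1) = [9/10, 1/1) <- contains code 187/200
  emit 'b', narrow to [9/10, 1/1)
Step 2: interval [9/10, 1/1), width = 1/1 - 9/10 = 1/10
  'd': [9/10 + 1/10*0/1, 9/10 + 1/10*1/2) = [9/10, 19/20) <- contains code 187/200
  'e': [9/10 + 1/10*1/2, 9/10 + 1/10*9/10) = [19/20, 99/100)
  'b': [9/10 + 1/10*9/10, 9/10 + 1/10*1/1) = [99/100, 1/1)
  emit 'd', narrow to [9/10, 19/20)
Step 3: interval [9/10, 19/20), width = 19/20 - 9/10 = 1/20
  'd': [9/10 + 1/20*0/1, 9/10 + 1/20*1/2) = [9/10, 37/40)
  'e': [9/10 + 1/20*1/2, 9/10 + 1/20*9/10) = [37/40, 189/200) <- contains code 187/200
  'b': [9/10 + 1/20*9/10, 9/10 + 1/20*1/1) = [189/200, 19/20)
  emit 'e', narrow to [37/40, 189/200)

Answer: bde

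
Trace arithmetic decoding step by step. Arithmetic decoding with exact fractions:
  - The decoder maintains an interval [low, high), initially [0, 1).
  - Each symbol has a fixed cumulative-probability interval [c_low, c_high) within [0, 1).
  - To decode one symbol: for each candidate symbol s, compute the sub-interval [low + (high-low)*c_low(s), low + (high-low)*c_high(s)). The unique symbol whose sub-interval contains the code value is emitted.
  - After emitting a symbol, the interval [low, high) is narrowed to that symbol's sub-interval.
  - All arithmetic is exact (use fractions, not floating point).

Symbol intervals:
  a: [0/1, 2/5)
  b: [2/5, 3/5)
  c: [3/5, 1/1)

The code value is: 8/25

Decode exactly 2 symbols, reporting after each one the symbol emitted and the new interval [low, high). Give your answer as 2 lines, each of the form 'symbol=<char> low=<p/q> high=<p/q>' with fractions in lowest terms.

Step 1: interval [0/1, 1/1), width = 1/1 - 0/1 = 1/1
  'a': [0/1 + 1/1*0/1, 0/1 + 1/1*2/5) = [0/1, 2/5) <- contains code 8/25
  'b': [0/1 + 1/1*2/5, 0/1 + 1/1*3/5) = [2/5, 3/5)
  'c': [0/1 + 1/1*3/5, 0/1 + 1/1*1/1) = [3/5, 1/1)
  emit 'a', narrow to [0/1, 2/5)
Step 2: interval [0/1, 2/5), width = 2/5 - 0/1 = 2/5
  'a': [0/1 + 2/5*0/1, 0/1 + 2/5*2/5) = [0/1, 4/25)
  'b': [0/1 + 2/5*2/5, 0/1 + 2/5*3/5) = [4/25, 6/25)
  'c': [0/1 + 2/5*3/5, 0/1 + 2/5*1/1) = [6/25, 2/5) <- contains code 8/25
  emit 'c', narrow to [6/25, 2/5)

Answer: symbol=a low=0/1 high=2/5
symbol=c low=6/25 high=2/5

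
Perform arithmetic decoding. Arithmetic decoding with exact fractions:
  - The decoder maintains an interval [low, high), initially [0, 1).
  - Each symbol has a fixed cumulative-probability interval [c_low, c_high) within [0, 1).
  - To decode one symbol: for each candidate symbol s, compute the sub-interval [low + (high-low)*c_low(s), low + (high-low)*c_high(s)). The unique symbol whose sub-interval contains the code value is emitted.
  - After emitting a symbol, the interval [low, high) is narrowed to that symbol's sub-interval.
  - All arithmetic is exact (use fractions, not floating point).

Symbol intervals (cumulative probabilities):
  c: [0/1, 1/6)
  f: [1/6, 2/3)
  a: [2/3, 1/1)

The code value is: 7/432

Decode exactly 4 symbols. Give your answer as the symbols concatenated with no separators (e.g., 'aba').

Step 1: interval [0/1, 1/1), width = 1/1 - 0/1 = 1/1
  'c': [0/1 + 1/1*0/1, 0/1 + 1/1*1/6) = [0/1, 1/6) <- contains code 7/432
  'f': [0/1 + 1/1*1/6, 0/1 + 1/1*2/3) = [1/6, 2/3)
  'a': [0/1 + 1/1*2/3, 0/1 + 1/1*1/1) = [2/3, 1/1)
  emit 'c', narrow to [0/1, 1/6)
Step 2: interval [0/1, 1/6), width = 1/6 - 0/1 = 1/6
  'c': [0/1 + 1/6*0/1, 0/1 + 1/6*1/6) = [0/1, 1/36) <- contains code 7/432
  'f': [0/1 + 1/6*1/6, 0/1 + 1/6*2/3) = [1/36, 1/9)
  'a': [0/1 + 1/6*2/3, 0/1 + 1/6*1/1) = [1/9, 1/6)
  emit 'c', narrow to [0/1, 1/36)
Step 3: interval [0/1, 1/36), width = 1/36 - 0/1 = 1/36
  'c': [0/1 + 1/36*0/1, 0/1 + 1/36*1/6) = [0/1, 1/216)
  'f': [0/1 + 1/36*1/6, 0/1 + 1/36*2/3) = [1/216, 1/54) <- contains code 7/432
  'a': [0/1 + 1/36*2/3, 0/1 + 1/36*1/1) = [1/54, 1/36)
  emit 'f', narrow to [1/216, 1/54)
Step 4: interval [1/216, 1/54), width = 1/54 - 1/216 = 1/72
  'c': [1/216 + 1/72*0/1, 1/216 + 1/72*1/6) = [1/216, 1/144)
  'f': [1/216 + 1/72*1/6, 1/216 + 1/72*2/3) = [1/144, 1/72)
  'a': [1/216 + 1/72*2/3, 1/216 + 1/72*1/1) = [1/72, 1/54) <- contains code 7/432
  emit 'a', narrow to [1/72, 1/54)

Answer: ccfa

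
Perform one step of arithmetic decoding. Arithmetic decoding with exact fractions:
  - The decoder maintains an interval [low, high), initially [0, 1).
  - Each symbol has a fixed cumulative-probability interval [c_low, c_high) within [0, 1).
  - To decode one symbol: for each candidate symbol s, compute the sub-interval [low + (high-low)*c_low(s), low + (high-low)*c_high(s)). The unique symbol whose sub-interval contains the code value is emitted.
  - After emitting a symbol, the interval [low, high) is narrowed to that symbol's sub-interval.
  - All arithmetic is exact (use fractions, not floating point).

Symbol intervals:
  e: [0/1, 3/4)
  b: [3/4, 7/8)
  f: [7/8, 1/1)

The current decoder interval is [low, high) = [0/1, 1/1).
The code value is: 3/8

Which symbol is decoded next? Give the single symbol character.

Interval width = high − low = 1/1 − 0/1 = 1/1
Scaled code = (code − low) / width = (3/8 − 0/1) / 1/1 = 3/8
  e: [0/1, 3/4) ← scaled code falls here ✓
  b: [3/4, 7/8) 
  f: [7/8, 1/1) 

Answer: e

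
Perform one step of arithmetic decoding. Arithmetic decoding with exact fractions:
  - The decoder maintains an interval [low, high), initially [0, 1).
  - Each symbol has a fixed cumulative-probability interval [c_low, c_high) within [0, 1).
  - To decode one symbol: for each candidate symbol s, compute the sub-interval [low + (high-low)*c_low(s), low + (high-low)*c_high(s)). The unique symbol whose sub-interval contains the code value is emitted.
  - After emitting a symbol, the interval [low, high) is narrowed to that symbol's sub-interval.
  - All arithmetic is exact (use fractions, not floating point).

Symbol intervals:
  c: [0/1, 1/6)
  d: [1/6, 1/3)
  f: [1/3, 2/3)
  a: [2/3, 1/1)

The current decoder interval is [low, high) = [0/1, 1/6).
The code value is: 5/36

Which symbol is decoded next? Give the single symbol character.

Interval width = high − low = 1/6 − 0/1 = 1/6
Scaled code = (code − low) / width = (5/36 − 0/1) / 1/6 = 5/6
  c: [0/1, 1/6) 
  d: [1/6, 1/3) 
  f: [1/3, 2/3) 
  a: [2/3, 1/1) ← scaled code falls here ✓

Answer: a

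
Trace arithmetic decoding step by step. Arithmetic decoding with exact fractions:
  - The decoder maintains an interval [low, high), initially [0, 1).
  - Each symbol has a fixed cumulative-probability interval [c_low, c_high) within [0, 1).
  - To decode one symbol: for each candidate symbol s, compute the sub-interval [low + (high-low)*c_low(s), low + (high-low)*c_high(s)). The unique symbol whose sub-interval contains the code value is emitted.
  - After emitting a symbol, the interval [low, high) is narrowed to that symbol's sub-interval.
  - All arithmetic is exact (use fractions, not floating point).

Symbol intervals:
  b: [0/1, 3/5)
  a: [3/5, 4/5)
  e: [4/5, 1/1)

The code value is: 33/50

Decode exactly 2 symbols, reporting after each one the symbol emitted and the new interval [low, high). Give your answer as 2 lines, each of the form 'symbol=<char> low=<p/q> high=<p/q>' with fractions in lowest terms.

Answer: symbol=a low=3/5 high=4/5
symbol=b low=3/5 high=18/25

Derivation:
Step 1: interval [0/1, 1/1), width = 1/1 - 0/1 = 1/1
  'b': [0/1 + 1/1*0/1, 0/1 + 1/1*3/5) = [0/1, 3/5)
  'a': [0/1 + 1/1*3/5, 0/1 + 1/1*4/5) = [3/5, 4/5) <- contains code 33/50
  'e': [0/1 + 1/1*4/5, 0/1 + 1/1*1/1) = [4/5, 1/1)
  emit 'a', narrow to [3/5, 4/5)
Step 2: interval [3/5, 4/5), width = 4/5 - 3/5 = 1/5
  'b': [3/5 + 1/5*0/1, 3/5 + 1/5*3/5) = [3/5, 18/25) <- contains code 33/50
  'a': [3/5 + 1/5*3/5, 3/5 + 1/5*4/5) = [18/25, 19/25)
  'e': [3/5 + 1/5*4/5, 3/5 + 1/5*1/1) = [19/25, 4/5)
  emit 'b', narrow to [3/5, 18/25)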